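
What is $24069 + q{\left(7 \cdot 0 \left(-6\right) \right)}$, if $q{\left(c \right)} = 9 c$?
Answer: $24069$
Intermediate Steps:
$24069 + q{\left(7 \cdot 0 \left(-6\right) \right)} = 24069 + 9 \cdot 7 \cdot 0 \left(-6\right) = 24069 + 9 \cdot 0 \left(-6\right) = 24069 + 9 \cdot 0 = 24069 + 0 = 24069$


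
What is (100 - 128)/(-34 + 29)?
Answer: 28/5 ≈ 5.6000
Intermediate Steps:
(100 - 128)/(-34 + 29) = -28/(-5) = -1/5*(-28) = 28/5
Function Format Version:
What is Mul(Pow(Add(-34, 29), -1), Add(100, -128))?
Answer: Rational(28, 5) ≈ 5.6000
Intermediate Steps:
Mul(Pow(Add(-34, 29), -1), Add(100, -128)) = Mul(Pow(-5, -1), -28) = Mul(Rational(-1, 5), -28) = Rational(28, 5)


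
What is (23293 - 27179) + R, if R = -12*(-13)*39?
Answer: 2198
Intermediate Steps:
R = 6084 (R = 156*39 = 6084)
(23293 - 27179) + R = (23293 - 27179) + 6084 = -3886 + 6084 = 2198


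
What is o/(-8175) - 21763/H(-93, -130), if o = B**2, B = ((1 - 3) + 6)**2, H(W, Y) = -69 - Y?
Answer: -177928141/498675 ≈ -356.80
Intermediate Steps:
B = 16 (B = (-2 + 6)**2 = 4**2 = 16)
o = 256 (o = 16**2 = 256)
o/(-8175) - 21763/H(-93, -130) = 256/(-8175) - 21763/(-69 - 1*(-130)) = 256*(-1/8175) - 21763/(-69 + 130) = -256/8175 - 21763/61 = -177928141/498675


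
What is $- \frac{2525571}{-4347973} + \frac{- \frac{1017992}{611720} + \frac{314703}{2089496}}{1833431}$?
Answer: $\frac{739822903397763345317083}{1273666264135134977525320} \approx 0.58086$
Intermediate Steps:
$- \frac{2525571}{-4347973} + \frac{- \frac{1017992}{611720} + \frac{314703}{2089496}}{1833431} = \left(-2525571\right) \left(- \frac{1}{4347973}\right) + \left(\left(-1017992\right) \frac{1}{611720} + 314703 \cdot \frac{1}{2089496}\right) \frac{1}{1833431} = \frac{2525571}{4347973} + \left(- \frac{127249}{76465} + \frac{314703}{2089496}\right) \frac{1}{1833431} = \frac{2525571}{4347973} - \frac{241822511609}{292933342533436840} = \frac{739822903397763345317083}{1273666264135134977525320}$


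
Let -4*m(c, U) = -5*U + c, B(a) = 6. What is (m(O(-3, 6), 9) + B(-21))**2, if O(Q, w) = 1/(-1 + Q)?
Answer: 76729/256 ≈ 299.72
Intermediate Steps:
m(c, U) = -c/4 + 5*U/4 (m(c, U) = -(-5*U + c)/4 = -(c - 5*U)/4 = -c/4 + 5*U/4)
(m(O(-3, 6), 9) + B(-21))**2 = ((-1/(4*(-1 - 3)) + (5/4)*9) + 6)**2 = ((-1/4/(-4) + 45/4) + 6)**2 = ((-1/4*(-1/4) + 45/4) + 6)**2 = ((1/16 + 45/4) + 6)**2 = (181/16 + 6)**2 = (277/16)**2 = 76729/256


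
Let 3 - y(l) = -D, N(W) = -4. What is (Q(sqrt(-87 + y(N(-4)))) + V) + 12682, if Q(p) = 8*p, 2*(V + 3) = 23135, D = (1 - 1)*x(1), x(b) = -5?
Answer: 48493/2 + 16*I*sqrt(21) ≈ 24247.0 + 73.321*I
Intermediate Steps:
D = 0 (D = (1 - 1)*(-5) = 0*(-5) = 0)
V = 23129/2 (V = -3 + (1/2)*23135 = -3 + 23135/2 = 23129/2 ≈ 11565.)
y(l) = 3 (y(l) = 3 - (-1)*0 = 3 - 1*0 = 3 + 0 = 3)
(Q(sqrt(-87 + y(N(-4)))) + V) + 12682 = (8*sqrt(-87 + 3) + 23129/2) + 12682 = (8*sqrt(-84) + 23129/2) + 12682 = (8*(2*I*sqrt(21)) + 23129/2) + 12682 = (16*I*sqrt(21) + 23129/2) + 12682 = (23129/2 + 16*I*sqrt(21)) + 12682 = 48493/2 + 16*I*sqrt(21)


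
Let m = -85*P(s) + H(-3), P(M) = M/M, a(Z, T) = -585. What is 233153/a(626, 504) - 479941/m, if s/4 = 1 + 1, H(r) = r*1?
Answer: 23658911/4680 ≈ 5055.3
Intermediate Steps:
H(r) = r
s = 8 (s = 4*(1 + 1) = 4*2 = 8)
P(M) = 1
m = -88 (m = -85*1 - 3 = -85 - 3 = -88)
233153/a(626, 504) - 479941/m = 233153/(-585) - 479941/(-88) = 233153*(-1/585) - 479941*(-1/88) = -233153/585 + 43631/8 = 23658911/4680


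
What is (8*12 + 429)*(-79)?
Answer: -41475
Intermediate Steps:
(8*12 + 429)*(-79) = (96 + 429)*(-79) = 525*(-79) = -41475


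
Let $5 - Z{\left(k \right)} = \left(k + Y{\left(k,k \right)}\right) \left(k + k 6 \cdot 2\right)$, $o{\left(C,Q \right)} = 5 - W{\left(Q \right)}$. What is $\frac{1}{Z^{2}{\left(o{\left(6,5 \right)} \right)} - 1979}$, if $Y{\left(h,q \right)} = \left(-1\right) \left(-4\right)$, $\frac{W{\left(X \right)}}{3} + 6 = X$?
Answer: $\frac{1}{1543070} \approx 6.4806 \cdot 10^{-7}$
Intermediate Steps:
$W{\left(X \right)} = -18 + 3 X$
$Y{\left(h,q \right)} = 4$
$o{\left(C,Q \right)} = 23 - 3 Q$ ($o{\left(C,Q \right)} = 5 - \left(-18 + 3 Q\right) = 23 - 3 Q$)
$Z{\left(k \right)} = 5 - 13 k \left(4 + k\right)$ ($Z{\left(k \right)} = 5 - \left(k + 4\right) \left(k + k 6 \cdot 2\right) = 5 - \left(4 + k\right) \left(k + 6 k 2\right) = 5 - \left(4 + k\right) \left(k + 12 k\right) = 5 - \left(4 + k\right) 13 k = 5 - 13 k \left(4 + k\right)$)
$\frac{1}{Z^{2}{\left(o{\left(6,5 \right)} \right)} - 1979} = \frac{1}{\left(5 - 52 \left(23 - 15\right) - 13 \left(23 - 15\right)^{2}\right)^{2} - 1979} = \frac{1}{\left(5 - 416 - 13 \cdot 8^{2}\right)^{2} - 1979} = \frac{1}{\left(5 - 416 - 832\right)^{2} - 1979} = \frac{1}{\left(-1243\right)^{2} - 1979} = \frac{1}{1545049 - 1979} = \frac{1}{1543070}$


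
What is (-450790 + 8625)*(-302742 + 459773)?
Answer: -69433612115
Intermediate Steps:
(-450790 + 8625)*(-302742 + 459773) = -442165*157031 = -69433612115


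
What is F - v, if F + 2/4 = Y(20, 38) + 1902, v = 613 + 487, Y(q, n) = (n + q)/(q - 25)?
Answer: 7899/10 ≈ 789.90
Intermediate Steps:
Y(q, n) = (n + q)/(-25 + q)
v = 1100
F = 18899/10 (F = -½ + ((38 + 20)/(-25 + 20) + 1902) = -½ + (58/(-5) + 1902) = -½ + (-⅕*58 + 1902) = -½ + (-58/5 + 1902) = -½ + 9452/5 = 18899/10 ≈ 1889.9)
F - v = 18899/10 - 1*1100 = 18899/10 - 1100 = 7899/10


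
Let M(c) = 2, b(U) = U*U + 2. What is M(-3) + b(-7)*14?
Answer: 716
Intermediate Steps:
b(U) = 2 + U² (b(U) = U² + 2 = 2 + U²)
M(-3) + b(-7)*14 = 2 + (2 + (-7)²)*14 = 2 + (2 + 49)*14 = 2 + 51*14 = 2 + 714 = 716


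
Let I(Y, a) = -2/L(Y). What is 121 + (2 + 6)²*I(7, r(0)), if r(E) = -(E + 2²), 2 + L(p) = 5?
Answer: 235/3 ≈ 78.333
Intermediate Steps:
L(p) = 3 (L(p) = -2 + 5 = 3)
r(E) = -4 - E (r(E) = -(E + 4) = -(4 + E) = -4 - E)
I(Y, a) = -⅔ (I(Y, a) = -2/3 = -2*⅓ = -⅔)
121 + (2 + 6)²*I(7, r(0)) = 121 + (2 + 6)²*(-⅔) = 121 + 8²*(-⅔) = 121 + 64*(-⅔) = 121 - 128/3 = 235/3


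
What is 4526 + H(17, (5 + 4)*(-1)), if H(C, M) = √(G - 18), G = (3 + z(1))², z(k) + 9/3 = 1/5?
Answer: 4526 + I*√449/5 ≈ 4526.0 + 4.2379*I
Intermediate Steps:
z(k) = -14/5 (z(k) = -3 + 1/5 = -3 + ⅕ = -14/5)
G = 1/25 (G = (3 - 14/5)² = (⅕)² = 1/25 ≈ 0.040000)
H(C, M) = I*√449/5 (H(C, M) = √(1/25 - 18) = √(-449/25) = I*√449/5)
4526 + H(17, (5 + 4)*(-1)) = 4526 + I*√449/5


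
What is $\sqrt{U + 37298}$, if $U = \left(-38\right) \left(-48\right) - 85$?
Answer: $\sqrt{39037} \approx 197.58$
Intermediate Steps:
$U = 1739$ ($U = 1824 - 85 = 1739$)
$\sqrt{U + 37298} = \sqrt{1739 + 37298} = \sqrt{39037}$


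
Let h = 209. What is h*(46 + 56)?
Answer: 21318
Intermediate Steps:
h*(46 + 56) = 209*(46 + 56) = 209*102 = 21318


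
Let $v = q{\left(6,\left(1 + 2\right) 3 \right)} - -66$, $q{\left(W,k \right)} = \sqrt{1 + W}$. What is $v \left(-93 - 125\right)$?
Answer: $-14388 - 218 \sqrt{7} \approx -14965.0$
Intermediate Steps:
$v = 66 + \sqrt{7}$ ($v = \sqrt{1 + 6} - -66 = \sqrt{7} + 66 = 66 + \sqrt{7} \approx 68.646$)
$v \left(-93 - 125\right) = \left(66 + \sqrt{7}\right) \left(-93 - 125\right) = \left(66 + \sqrt{7}\right) \left(-218\right) = -14388 - 218 \sqrt{7}$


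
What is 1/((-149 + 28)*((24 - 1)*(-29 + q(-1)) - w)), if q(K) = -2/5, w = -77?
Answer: 5/362516 ≈ 1.3792e-5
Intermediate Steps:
q(K) = -2/5 (q(K) = -2*1/5 = -2/5)
1/((-149 + 28)*((24 - 1)*(-29 + q(-1)) - w)) = 1/((-149 + 28)*((24 - 1)*(-29 - 2/5) - 1*(-77))) = 1/(-121*(23*(-147/5) + 77)) = 1/(-121*(-3381/5 + 77)) = 1/(-121*(-2996/5)) = 1/(362516/5) = 5/362516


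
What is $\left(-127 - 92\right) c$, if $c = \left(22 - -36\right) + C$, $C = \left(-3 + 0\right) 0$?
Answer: $-12702$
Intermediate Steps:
$C = 0$ ($C = \left(-3\right) 0 = 0$)
$c = 58$ ($c = \left(22 - -36\right) + 0 = \left(22 + 36\right) + 0 = 58 + 0 = 58$)
$\left(-127 - 92\right) c = \left(-127 - 92\right) 58 = \left(-219\right) 58 = -12702$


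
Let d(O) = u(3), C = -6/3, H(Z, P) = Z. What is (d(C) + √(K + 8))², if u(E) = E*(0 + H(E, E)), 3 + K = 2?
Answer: (9 + √7)² ≈ 135.62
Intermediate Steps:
K = -1 (K = -3 + 2 = -1)
C = -2 (C = -6*⅓ = -2)
u(E) = E² (u(E) = E*(0 + E) = E*E = E²)
d(O) = 9 (d(O) = 3² = 9)
(d(C) + √(K + 8))² = (9 + √(-1 + 8))² = (9 + √7)²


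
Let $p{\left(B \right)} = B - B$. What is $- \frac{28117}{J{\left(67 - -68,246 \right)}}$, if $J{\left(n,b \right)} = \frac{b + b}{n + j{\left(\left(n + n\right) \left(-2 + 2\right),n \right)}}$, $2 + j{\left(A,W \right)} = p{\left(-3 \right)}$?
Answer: $- \frac{3739561}{492} \approx -7600.7$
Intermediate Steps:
$p{\left(B \right)} = 0$
$j{\left(A,W \right)} = -2$ ($j{\left(A,W \right)} = -2 + 0 = -2$)
$J{\left(n,b \right)} = \frac{2 b}{-2 + n}$ ($J{\left(n,b \right)} = \frac{b + b}{n - 2} = \frac{2 b}{-2 + n}$)
$- \frac{28117}{J{\left(67 - -68,246 \right)}} = - \frac{28117}{2 \cdot 246 \frac{1}{-2 + \left(67 - -68\right)}} = - \frac{28117}{2 \cdot 246 \frac{1}{-2 + \left(67 + 68\right)}} = - \frac{28117}{2 \cdot 246 \frac{1}{-2 + 135}} = - \frac{28117}{2 \cdot 246 \cdot \frac{1}{133}} = - \frac{28117}{\frac{492}{133}} = \left(-28117\right) \frac{133}{492} = - \frac{3739561}{492}$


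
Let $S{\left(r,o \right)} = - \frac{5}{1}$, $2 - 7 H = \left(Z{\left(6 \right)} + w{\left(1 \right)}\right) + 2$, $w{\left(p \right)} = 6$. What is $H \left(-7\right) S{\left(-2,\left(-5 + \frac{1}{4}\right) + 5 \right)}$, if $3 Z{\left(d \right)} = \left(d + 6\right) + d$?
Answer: $-60$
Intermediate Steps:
$Z{\left(d \right)} = 2 + \frac{2 d}{3}$ ($Z{\left(d \right)} = \frac{\left(d + 6\right) + d}{3} = \frac{\left(6 + d\right) + d}{3} = \frac{6 + 2 d}{3} = 2 + \frac{2 d}{3}$)
$H = - \frac{12}{7}$ ($H = \frac{2}{7} - \frac{\left(\left(2 + \frac{2}{3} \cdot 6\right) + 6\right) + 2}{7} = \frac{2}{7} - \frac{\left(\left(2 + 4\right) + 6\right) + 2}{7} = \frac{2}{7} - \frac{\left(6 + 6\right) + 2}{7} = \frac{2}{7} - \frac{12 + 2}{7} = \frac{2}{7} - 2 = - \frac{12}{7} \approx -1.7143$)
$S{\left(r,o \right)} = -5$ ($S{\left(r,o \right)} = \left(-5\right) 1 = -5$)
$H \left(-7\right) S{\left(-2,\left(-5 + \frac{1}{4}\right) + 5 \right)} = \left(- \frac{12}{7}\right) \left(-7\right) \left(-5\right) = 12 \left(-5\right) = -60$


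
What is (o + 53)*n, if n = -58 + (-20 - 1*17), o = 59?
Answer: -10640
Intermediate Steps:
n = -95 (n = -58 + (-20 - 17) = -58 - 37 = -95)
(o + 53)*n = (59 + 53)*(-95) = 112*(-95) = -10640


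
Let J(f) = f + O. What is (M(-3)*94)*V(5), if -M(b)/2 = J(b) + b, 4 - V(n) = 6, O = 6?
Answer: 0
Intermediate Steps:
J(f) = 6 + f (J(f) = f + 6 = 6 + f)
V(n) = -2 (V(n) = 4 - 1*6 = 4 - 6 = -2)
M(b) = -12 - 4*b (M(b) = -2*((6 + b) + b) = -2*(6 + 2*b) = -12 - 4*b)
(M(-3)*94)*V(5) = ((-12 - 4*(-3))*94)*(-2) = ((-12 + 12)*94)*(-2) = (0*94)*(-2) = 0*(-2) = 0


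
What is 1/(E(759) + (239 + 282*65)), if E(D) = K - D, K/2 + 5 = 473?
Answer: 1/18746 ≈ 5.3345e-5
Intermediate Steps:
K = 936 (K = -10 + 2*473 = -10 + 946 = 936)
E(D) = 936 - D
1/(E(759) + (239 + 282*65)) = 1/((936 - 1*759) + (239 + 282*65)) = 1/((936 - 759) + (239 + 18330)) = 1/(177 + 18569) = 1/18746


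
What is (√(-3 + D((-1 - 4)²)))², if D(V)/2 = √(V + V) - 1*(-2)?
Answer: 1 + 10*√2 ≈ 15.142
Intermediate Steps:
D(V) = 4 + 2*√2*√V (D(V) = 2*(√(V + V) - 1*(-2)) = 2*(√(2*V) + 2) = 2*(√2*√V + 2) = 2*(2 + √2*√V) = 4 + 2*√2*√V)
(√(-3 + D((-1 - 4)²)))² = (√(-3 + (4 + 2*√2*√((-1 - 4)²))))² = (√(-3 + (4 + 2*√2*√((-5)²))))² = (√(-3 + (4 + 2*√2*√25)))² = (√(-3 + (4 + 2*√2*5)))² = (√(-3 + (4 + 10*√2)))² = (√(1 + 10*√2))² = 1 + 10*√2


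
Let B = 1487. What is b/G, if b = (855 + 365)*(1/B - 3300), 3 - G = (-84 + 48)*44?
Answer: -5986660780/2359869 ≈ -2536.9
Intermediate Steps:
G = 1587 (G = 3 - (-84 + 48)*44 = 3 - (-36)*44 = 3 - 1*(-1584) = 3 + 1584 = 1587)
b = -5986660780/1487 (b = (855 + 365)*(1/1487 - 3300) = 1220*(1/1487 - 3300) = 1220*(-4907099/1487) = -5986660780/1487 ≈ -4.0260e+6)
b/G = -5986660780/1487/1587 = -5986660780/1487*1/1587 = -5986660780/2359869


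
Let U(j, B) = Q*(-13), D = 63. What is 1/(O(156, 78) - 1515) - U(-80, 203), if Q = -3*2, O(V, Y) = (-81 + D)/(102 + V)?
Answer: -5081587/65148 ≈ -78.001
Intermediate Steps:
O(V, Y) = -18/(102 + V) (O(V, Y) = (-81 + 63)/(102 + V) = -18/(102 + V))
Q = -6
U(j, B) = 78 (U(j, B) = -6*(-13) = 78)
1/(O(156, 78) - 1515) - U(-80, 203) = 1/(-18/(102 + 156) - 1515) - 1*78 = 1/(-18/258 - 1515) - 78 = 1/(-18*1/258 - 1515) - 78 = 1/(-3/43 - 1515) - 78 = 1/(-65148/43) - 78 = -43/65148 - 78 = -5081587/65148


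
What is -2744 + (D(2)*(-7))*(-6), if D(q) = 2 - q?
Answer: -2744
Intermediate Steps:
-2744 + (D(2)*(-7))*(-6) = -2744 + ((2 - 1*2)*(-7))*(-6) = -2744 + ((2 - 2)*(-7))*(-6) = -2744 + (0*(-7))*(-6) = -2744 + 0*(-6) = -2744 + 0 = -2744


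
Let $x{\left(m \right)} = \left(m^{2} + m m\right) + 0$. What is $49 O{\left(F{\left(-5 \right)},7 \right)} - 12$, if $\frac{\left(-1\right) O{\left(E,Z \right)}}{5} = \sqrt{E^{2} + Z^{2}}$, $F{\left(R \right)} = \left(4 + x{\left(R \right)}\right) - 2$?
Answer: $-12 - 245 \sqrt{2753} \approx -12867.0$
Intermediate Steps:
$x{\left(m \right)} = 2 m^{2}$ ($x{\left(m \right)} = \left(m^{2} + m^{2}\right) + 0 = 2 m^{2} + 0 = 2 m^{2}$)
$F{\left(R \right)} = 2 + 2 R^{2}$ ($F{\left(R \right)} = \left(4 + 2 R^{2}\right) - 2 = 2 + 2 R^{2}$)
$O{\left(E,Z \right)} = - 5 \sqrt{E^{2} + Z^{2}}$
$49 O{\left(F{\left(-5 \right)},7 \right)} - 12 = 49 \left(- 5 \sqrt{\left(2 + 2 \left(-5\right)^{2}\right)^{2} + 7^{2}}\right) - 12 = 49 \left(- 5 \sqrt{\left(2 + 2 \cdot 25\right)^{2} + 49}\right) - 12 = 49 \left(- 5 \sqrt{\left(2 + 50\right)^{2} + 49}\right) - 12 = 49 \left(- 5 \sqrt{52^{2} + 49}\right) - 12 = 49 \left(- 5 \sqrt{2704 + 49}\right) - 12 = 49 \left(- 5 \sqrt{2753}\right) - 12 = - 245 \sqrt{2753} - 12 = -12 - 245 \sqrt{2753}$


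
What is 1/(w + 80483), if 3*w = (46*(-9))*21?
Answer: 1/77585 ≈ 1.2889e-5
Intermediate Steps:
w = -2898 (w = ((46*(-9))*21)/3 = (-414*21)/3 = (⅓)*(-8694) = -2898)
1/(w + 80483) = 1/(-2898 + 80483) = 1/77585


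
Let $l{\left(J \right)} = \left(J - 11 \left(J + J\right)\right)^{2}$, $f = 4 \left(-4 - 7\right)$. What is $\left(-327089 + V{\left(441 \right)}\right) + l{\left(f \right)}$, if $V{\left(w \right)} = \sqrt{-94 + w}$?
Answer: $526687 + \sqrt{347} \approx 5.2671 \cdot 10^{5}$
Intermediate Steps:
$f = -44$ ($f = 4 \left(-11\right) = -44$)
$l{\left(J \right)} = 441 J^{2}$ ($l{\left(J \right)} = \left(J - 11 \cdot 2 J\right)^{2} = \left(J - 22 J\right)^{2} = \left(- 21 J\right)^{2} = 441 J^{2}$)
$\left(-327089 + V{\left(441 \right)}\right) + l{\left(f \right)} = \left(-327089 + \sqrt{-94 + 441}\right) + 441 \left(-44\right)^{2} = \left(-327089 + \sqrt{347}\right) + 441 \cdot 1936 = \left(-327089 + \sqrt{347}\right) + 853776 = 526687 + \sqrt{347}$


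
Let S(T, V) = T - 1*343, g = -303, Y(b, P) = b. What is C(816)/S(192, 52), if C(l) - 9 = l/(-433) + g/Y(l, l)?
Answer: -794299/17784176 ≈ -0.044663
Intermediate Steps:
S(T, V) = -343 + T (S(T, V) = T - 343 = -343 + T)
C(l) = 9 - 303/l - l/433 (C(l) = 9 + (l/(-433) - 303/l) = 9 + (l*(-1/433) - 303/l) = 9 + (-l/433 - 303/l) = 9 + (-303/l - l/433) = 9 - 303/l - l/433)
C(816)/S(192, 52) = (9 - 303/816 - 1/433*816)/(-343 + 192) = (9 - 303*1/816 - 816/433)/(-151) = (9 - 101/272 - 816/433)*(-1/151) = (794299/117776)*(-1/151) = -794299/17784176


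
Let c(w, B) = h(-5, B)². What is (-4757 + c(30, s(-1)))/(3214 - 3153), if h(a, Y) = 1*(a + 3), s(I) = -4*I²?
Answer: -4753/61 ≈ -77.918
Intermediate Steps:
h(a, Y) = 3 + a (h(a, Y) = 1*(3 + a) = 3 + a)
c(w, B) = 4 (c(w, B) = (3 - 5)² = (-2)² = 4)
(-4757 + c(30, s(-1)))/(3214 - 3153) = (-4757 + 4)/(3214 - 3153) = -4753/61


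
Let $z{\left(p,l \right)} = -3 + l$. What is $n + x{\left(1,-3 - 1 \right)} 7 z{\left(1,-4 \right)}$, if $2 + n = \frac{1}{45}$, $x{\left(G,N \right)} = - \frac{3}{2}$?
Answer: $\frac{6437}{90} \approx 71.522$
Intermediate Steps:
$x{\left(G,N \right)} = - \frac{3}{2}$ ($x{\left(G,N \right)} = \left(-3\right) \frac{1}{2} = - \frac{3}{2}$)
$n = - \frac{89}{45}$ ($n = -2 + \frac{1}{45} = - \frac{89}{45} \approx -1.9778$)
$n + x{\left(1,-3 - 1 \right)} 7 z{\left(1,-4 \right)} = - \frac{89}{45} + \left(- \frac{3}{2}\right) 7 \left(-3 - 4\right) = - \frac{89}{45} - - \frac{147}{2} = - \frac{89}{45} + \frac{147}{2} = \frac{6437}{90}$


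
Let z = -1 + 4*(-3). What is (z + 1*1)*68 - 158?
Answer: -974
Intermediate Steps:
z = -13 (z = -1 - 12 = -13)
(z + 1*1)*68 - 158 = (-13 + 1*1)*68 - 158 = (-13 + 1)*68 - 158 = -12*68 - 158 = -816 - 158 = -974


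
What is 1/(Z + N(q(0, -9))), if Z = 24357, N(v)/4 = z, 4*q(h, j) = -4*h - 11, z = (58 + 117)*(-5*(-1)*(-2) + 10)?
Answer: 1/24357 ≈ 4.1056e-5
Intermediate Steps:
z = 0 (z = 175*(5*(-2) + 10) = 175*(-10 + 10) = 175*0 = 0)
q(h, j) = -11/4 - h (q(h, j) = (-4*h - 11)/4 = (-11 - 4*h)/4 = -11/4 - h)
N(v) = 0 (N(v) = 4*0 = 0)
1/(Z + N(q(0, -9))) = 1/(24357 + 0) = 1/24357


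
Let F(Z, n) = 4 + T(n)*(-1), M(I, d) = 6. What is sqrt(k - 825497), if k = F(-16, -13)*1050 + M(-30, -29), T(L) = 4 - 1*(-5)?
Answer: I*sqrt(830741) ≈ 911.45*I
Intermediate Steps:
T(L) = 9 (T(L) = 4 + 5 = 9)
F(Z, n) = -5 (F(Z, n) = 4 + 9*(-1) = 4 - 9 = -5)
k = -5244 (k = -5*1050 + 6 = -5250 + 6 = -5244)
sqrt(k - 825497) = sqrt(-5244 - 825497) = sqrt(-830741) = I*sqrt(830741)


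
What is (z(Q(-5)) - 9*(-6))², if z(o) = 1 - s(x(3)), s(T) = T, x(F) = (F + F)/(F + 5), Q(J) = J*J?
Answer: 47089/16 ≈ 2943.1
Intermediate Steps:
Q(J) = J²
x(F) = 2*F/(5 + F) (x(F) = (2*F)/(5 + F) = 2*F/(5 + F))
z(o) = ¼ (z(o) = 1 - 2*3/(5 + 3) = 1 - 2*3/8 = 1 - 1*¾ = 1 - ¾ = ¼)
(z(Q(-5)) - 9*(-6))² = (¼ - 9*(-6))² = (¼ + 54)² = (217/4)² = 47089/16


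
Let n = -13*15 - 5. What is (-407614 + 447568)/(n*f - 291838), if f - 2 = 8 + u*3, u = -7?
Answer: -6659/48273 ≈ -0.13794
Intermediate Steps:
f = -11 (f = 2 + (8 - 7*3) = 2 + (8 - 21) = 2 - 13 = -11)
n = -200 (n = -195 - 5 = -200)
(-407614 + 447568)/(n*f - 291838) = (-407614 + 447568)/(-200*(-11) - 291838) = 39954/(2200 - 291838) = 39954/(-289638) = 39954*(-1/289638) = -6659/48273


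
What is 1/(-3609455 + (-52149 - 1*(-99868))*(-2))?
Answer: -1/3704893 ≈ -2.6991e-7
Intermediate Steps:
1/(-3609455 + (-52149 - 1*(-99868))*(-2)) = 1/(-3609455 + (-52149 + 99868)*(-2)) = 1/(-3609455 + 47719*(-2)) = 1/(-3609455 - 95438) = 1/(-3704893) = -1/3704893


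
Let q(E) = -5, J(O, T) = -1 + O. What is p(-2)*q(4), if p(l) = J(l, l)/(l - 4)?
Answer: -5/2 ≈ -2.5000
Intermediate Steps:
p(l) = (-1 + l)/(-4 + l) (p(l) = (-1 + l)/(l - 4) = (-1 + l)/(-4 + l))
p(-2)*q(4) = ((-1 - 2)/(-4 - 2))*(-5) = (-3/(-6))*(-5) = -⅙*(-3)*(-5) = (½)*(-5) = -5/2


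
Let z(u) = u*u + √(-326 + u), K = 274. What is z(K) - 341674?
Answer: -266598 + 2*I*√13 ≈ -2.666e+5 + 7.2111*I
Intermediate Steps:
z(u) = u² + √(-326 + u)
z(K) - 341674 = (274² + √(-326 + 274)) - 341674 = (75076 + √(-52)) - 341674 = (75076 + 2*I*√13) - 341674 = -266598 + 2*I*√13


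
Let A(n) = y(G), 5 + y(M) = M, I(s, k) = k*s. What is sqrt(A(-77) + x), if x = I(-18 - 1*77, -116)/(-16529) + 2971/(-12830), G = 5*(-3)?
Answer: I*sqrt(939846402925649130)/212067070 ≈ 4.5715*I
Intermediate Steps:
G = -15
y(M) = -5 + M
A(n) = -20 (A(n) = -5 - 15 = -20)
x = -190494259/212067070 (x = -116*(-18 - 1*77)/(-16529) + 2971/(-12830) = -116*(-18 - 77)*(-1/16529) + 2971*(-1/12830) = -116*(-95)*(-1/16529) - 2971/12830 = 11020*(-1/16529) - 2971/12830 = -11020/16529 - 2971/12830 = -190494259/212067070 ≈ -0.89827)
sqrt(A(-77) + x) = sqrt(-20 - 190494259/212067070) = sqrt(-4431835659/212067070) = I*sqrt(939846402925649130)/212067070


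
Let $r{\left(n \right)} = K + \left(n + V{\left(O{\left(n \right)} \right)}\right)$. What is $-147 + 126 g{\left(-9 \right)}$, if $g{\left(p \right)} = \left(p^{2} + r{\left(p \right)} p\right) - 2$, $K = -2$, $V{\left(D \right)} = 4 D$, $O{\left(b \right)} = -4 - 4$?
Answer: $58569$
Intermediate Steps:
$O{\left(b \right)} = -8$
$r{\left(n \right)} = -34 + n$ ($r{\left(n \right)} = -2 + \left(n + 4 \left(-8\right)\right) = -2 + \left(n - 32\right) = -2 + \left(-32 + n\right) = -34 + n$)
$g{\left(p \right)} = -2 + p^{2} + p \left(-34 + p\right)$ ($g{\left(p \right)} = \left(p^{2} + \left(-34 + p\right) p\right) - 2 = \left(p^{2} + p \left(-34 + p\right)\right) - 2 = -2 + p^{2} + p \left(-34 + p\right)$)
$-147 + 126 g{\left(-9 \right)} = -147 + 126 \left(-2 + \left(-9\right)^{2} - 9 \left(-34 - 9\right)\right) = -147 + 126 \left(-2 + 81 - -387\right) = -147 + 126 \left(-2 + 81 + 387\right) = -147 + 126 \cdot 466 = -147 + 58716 = 58569$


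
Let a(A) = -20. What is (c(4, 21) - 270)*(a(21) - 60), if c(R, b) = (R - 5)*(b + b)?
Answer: 24960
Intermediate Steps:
c(R, b) = 2*b*(-5 + R) (c(R, b) = (-5 + R)*(2*b) = 2*b*(-5 + R))
(c(4, 21) - 270)*(a(21) - 60) = (2*21*(-5 + 4) - 270)*(-20 - 60) = (2*21*(-1) - 270)*(-80) = (-42 - 270)*(-80) = -312*(-80) = 24960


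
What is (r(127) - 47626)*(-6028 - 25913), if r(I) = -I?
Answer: 1525278573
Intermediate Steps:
(r(127) - 47626)*(-6028 - 25913) = (-1*127 - 47626)*(-6028 - 25913) = (-127 - 47626)*(-31941) = -47753*(-31941) = 1525278573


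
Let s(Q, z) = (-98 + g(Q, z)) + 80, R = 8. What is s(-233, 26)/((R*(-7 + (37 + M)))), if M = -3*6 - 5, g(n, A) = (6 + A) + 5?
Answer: 19/56 ≈ 0.33929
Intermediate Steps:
g(n, A) = 11 + A
M = -23 (M = -18 - 5 = -23)
s(Q, z) = -7 + z (s(Q, z) = (-98 + (11 + z)) + 80 = (-87 + z) + 80 = -7 + z)
s(-233, 26)/((R*(-7 + (37 + M)))) = (-7 + 26)/((8*(-7 + (37 - 23)))) = 19/((8*(-7 + 14))) = 19/((8*7)) = 19/56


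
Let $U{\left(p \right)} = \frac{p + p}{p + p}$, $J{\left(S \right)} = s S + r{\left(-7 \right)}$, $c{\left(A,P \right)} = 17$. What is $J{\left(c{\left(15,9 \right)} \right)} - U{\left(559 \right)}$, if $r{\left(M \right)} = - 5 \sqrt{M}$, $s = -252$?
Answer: $-4285 - 5 i \sqrt{7} \approx -4285.0 - 13.229 i$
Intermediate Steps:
$J{\left(S \right)} = - 252 S - 5 i \sqrt{7}$ ($J{\left(S \right)} = - 252 S - 5 \sqrt{-7} = - 252 S - 5 i \sqrt{7}$)
$U{\left(p \right)} = 1$ ($U{\left(p \right)} = \frac{2 p}{2 p} = 2 p \frac{1}{2 p} = 1$)
$J{\left(c{\left(15,9 \right)} \right)} - U{\left(559 \right)} = \left(\left(-252\right) 17 - 5 i \sqrt{7}\right) - 1 = \left(-4284 - 5 i \sqrt{7}\right) - 1 = -4285 - 5 i \sqrt{7}$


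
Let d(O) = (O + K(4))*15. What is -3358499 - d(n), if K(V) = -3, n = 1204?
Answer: -3376514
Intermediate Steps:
d(O) = -45 + 15*O (d(O) = (O - 3)*15 = (-3 + O)*15 = -45 + 15*O)
-3358499 - d(n) = -3358499 - (-45 + 15*1204) = -3358499 - (-45 + 18060) = -3358499 - 1*18015 = -3358499 - 18015 = -3376514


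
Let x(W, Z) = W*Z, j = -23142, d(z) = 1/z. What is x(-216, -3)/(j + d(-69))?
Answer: -44712/1596799 ≈ -0.028001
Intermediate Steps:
x(-216, -3)/(j + d(-69)) = (-216*(-3))/(-23142 + 1/(-69)) = 648/(-23142 - 1/69) = 648/(-1596799/69) = 648*(-69/1596799) = -44712/1596799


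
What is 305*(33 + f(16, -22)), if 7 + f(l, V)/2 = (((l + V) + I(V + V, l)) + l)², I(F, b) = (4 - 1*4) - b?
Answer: 27755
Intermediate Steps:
I(F, b) = -b (I(F, b) = (4 - 4) - b = 0 - b = -b)
f(l, V) = -14 + 2*(V + l)² (f(l, V) = -14 + 2*(((l + V) - l) + l)² = -14 + 2*(((V + l) - l) + l)² = -14 + 2*(V + l)²)
305*(33 + f(16, -22)) = 305*(33 + (-14 + 2*(-22 + 16)²)) = 305*(33 + (-14 + 2*(-6)²)) = 305*(33 + (-14 + 2*36)) = 305*(33 + (-14 + 72)) = 305*(33 + 58) = 305*91 = 27755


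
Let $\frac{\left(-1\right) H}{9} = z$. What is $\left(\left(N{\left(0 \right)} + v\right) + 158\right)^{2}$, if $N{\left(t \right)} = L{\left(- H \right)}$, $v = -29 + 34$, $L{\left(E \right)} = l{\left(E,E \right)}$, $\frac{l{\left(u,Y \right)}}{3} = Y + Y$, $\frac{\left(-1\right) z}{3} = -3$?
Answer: $421201$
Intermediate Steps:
$z = 9$ ($z = \left(-3\right) \left(-3\right) = 9$)
$H = -81$ ($H = \left(-9\right) 9 = -81$)
$l{\left(u,Y \right)} = 6 Y$ ($l{\left(u,Y \right)} = 3 \left(Y + Y\right) = 3 \cdot 2 Y = 6 Y$)
$L{\left(E \right)} = 6 E$
$v = 5$
$N{\left(t \right)} = 486$ ($N{\left(t \right)} = 6 \left(\left(-1\right) \left(-81\right)\right) = 6 \cdot 81 = 486$)
$\left(\left(N{\left(0 \right)} + v\right) + 158\right)^{2} = \left(\left(486 + 5\right) + 158\right)^{2} = \left(491 + 158\right)^{2} = 649^{2} = 421201$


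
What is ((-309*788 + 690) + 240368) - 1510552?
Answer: -1512986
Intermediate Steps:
((-309*788 + 690) + 240368) - 1510552 = ((-243492 + 690) + 240368) - 1510552 = (-242802 + 240368) - 1510552 = -2434 - 1510552 = -1512986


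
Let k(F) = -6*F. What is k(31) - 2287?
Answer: -2473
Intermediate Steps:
k(31) - 2287 = -6*31 - 2287 = -186 - 2287 = -2473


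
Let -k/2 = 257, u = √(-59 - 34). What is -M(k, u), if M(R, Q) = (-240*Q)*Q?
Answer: -22320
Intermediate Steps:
u = I*√93 (u = √(-93) = I*√93 ≈ 9.6436*I)
k = -514 (k = -2*257 = -514)
M(R, Q) = -240*Q²
-M(k, u) = -(-240)*(I*√93)² = -(-240)*(-93) = -1*22320 = -22320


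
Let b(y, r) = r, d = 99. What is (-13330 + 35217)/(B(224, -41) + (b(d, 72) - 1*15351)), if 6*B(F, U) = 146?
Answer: -65661/45764 ≈ -1.4348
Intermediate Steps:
B(F, U) = 73/3 (B(F, U) = (⅙)*146 = 73/3)
(-13330 + 35217)/(B(224, -41) + (b(d, 72) - 1*15351)) = (-13330 + 35217)/(73/3 + (72 - 1*15351)) = 21887/(73/3 + (72 - 15351)) = 21887/(73/3 - 15279) = 21887/(-45764/3) = 21887*(-3/45764) = -65661/45764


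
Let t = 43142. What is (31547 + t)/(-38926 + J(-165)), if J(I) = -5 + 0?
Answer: -3931/2049 ≈ -1.9185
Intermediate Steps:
J(I) = -5
(31547 + t)/(-38926 + J(-165)) = (31547 + 43142)/(-38926 - 5) = 74689/(-38931) = 74689*(-1/38931) = -3931/2049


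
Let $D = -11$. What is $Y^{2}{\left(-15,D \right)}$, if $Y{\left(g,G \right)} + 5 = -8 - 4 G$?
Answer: $961$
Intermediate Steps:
$Y{\left(g,G \right)} = -13 - 4 G$ ($Y{\left(g,G \right)} = -5 - \left(8 + 4 G\right) = -13 - 4 G$)
$Y^{2}{\left(-15,D \right)} = \left(-13 - -44\right)^{2} = \left(-13 + 44\right)^{2} = 31^{2} = 961$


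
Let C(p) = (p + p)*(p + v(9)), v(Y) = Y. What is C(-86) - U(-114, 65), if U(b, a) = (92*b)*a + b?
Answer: 695078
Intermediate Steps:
U(b, a) = b + 92*a*b (U(b, a) = 92*a*b + b = b + 92*a*b)
C(p) = 2*p*(9 + p) (C(p) = (p + p)*(p + 9) = (2*p)*(9 + p) = 2*p*(9 + p))
C(-86) - U(-114, 65) = 2*(-86)*(9 - 86) - (-114)*(1 + 92*65) = 2*(-86)*(-77) - (-114)*(1 + 5980) = 13244 - (-114)*5981 = 13244 - 1*(-681834) = 13244 + 681834 = 695078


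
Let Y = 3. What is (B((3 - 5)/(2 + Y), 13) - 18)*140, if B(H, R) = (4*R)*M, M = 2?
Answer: 12040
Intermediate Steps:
B(H, R) = 8*R (B(H, R) = (4*R)*2 = 8*R)
(B((3 - 5)/(2 + Y), 13) - 18)*140 = (8*13 - 18)*140 = (104 - 18)*140 = 86*140 = 12040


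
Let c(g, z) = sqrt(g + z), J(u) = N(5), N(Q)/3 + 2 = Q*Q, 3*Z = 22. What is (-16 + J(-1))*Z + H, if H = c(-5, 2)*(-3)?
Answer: 1166/3 - 3*I*sqrt(3) ≈ 388.67 - 5.1962*I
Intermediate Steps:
Z = 22/3 (Z = (1/3)*22 = 22/3 ≈ 7.3333)
N(Q) = -6 + 3*Q**2 (N(Q) = -6 + 3*(Q*Q) = -6 + 3*Q**2)
J(u) = 69 (J(u) = -6 + 3*5**2 = -6 + 3*25 = -6 + 75 = 69)
H = -3*I*sqrt(3) (H = sqrt(-5 + 2)*(-3) = sqrt(-3)*(-3) = (I*sqrt(3))*(-3) = -3*I*sqrt(3) ≈ -5.1962*I)
(-16 + J(-1))*Z + H = (-16 + 69)*(22/3) - 3*I*sqrt(3) = 53*(22/3) - 3*I*sqrt(3) = 1166/3 - 3*I*sqrt(3)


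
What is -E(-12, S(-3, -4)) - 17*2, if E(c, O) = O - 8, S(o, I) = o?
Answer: -23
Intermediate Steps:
E(c, O) = -8 + O
-E(-12, S(-3, -4)) - 17*2 = -(-8 - 3) - 17*2 = -1*(-11) - 34 = 11 - 34 = -23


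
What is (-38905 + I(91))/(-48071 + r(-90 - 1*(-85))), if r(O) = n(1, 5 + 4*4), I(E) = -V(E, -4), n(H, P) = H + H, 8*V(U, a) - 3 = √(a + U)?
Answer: 311243/384552 + √87/384552 ≈ 0.80939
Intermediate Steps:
V(U, a) = 3/8 + √(U + a)/8 (V(U, a) = 3/8 + √(a + U)/8 = 3/8 + √(U + a)/8)
n(H, P) = 2*H
I(E) = -3/8 - √(-4 + E)/8 (I(E) = -(3/8 + √(E - 4)/8) = -(3/8 + √(-4 + E)/8) = -3/8 - √(-4 + E)/8)
r(O) = 2 (r(O) = 2*1 = 2)
(-38905 + I(91))/(-48071 + r(-90 - 1*(-85))) = (-38905 + (-3/8 - √(-4 + 91)/8))/(-48071 + 2) = (-38905 + (-3/8 - √87/8))/(-48069) = (-311243/8 - √87/8)*(-1/48069) = 311243/384552 + √87/384552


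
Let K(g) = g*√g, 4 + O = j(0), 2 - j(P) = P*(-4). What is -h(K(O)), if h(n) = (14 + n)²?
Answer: -188 + 56*I*√2 ≈ -188.0 + 79.196*I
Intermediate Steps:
j(P) = 2 + 4*P (j(P) = 2 - P*(-4) = 2 - (-4)*P = 2 + 4*P)
O = -2 (O = -4 + (2 + 4*0) = -4 + (2 + 0) = -4 + 2 = -2)
K(g) = g^(3/2)
-h(K(O)) = -(14 + (-2)^(3/2))² = -(14 - 2*I*√2)²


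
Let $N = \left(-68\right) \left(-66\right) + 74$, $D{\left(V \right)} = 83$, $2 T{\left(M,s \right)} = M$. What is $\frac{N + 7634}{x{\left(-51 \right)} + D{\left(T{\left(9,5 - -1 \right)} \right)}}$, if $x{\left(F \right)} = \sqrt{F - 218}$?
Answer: $\frac{506134}{3579} - \frac{6098 i \sqrt{269}}{3579} \approx 141.42 - 27.945 i$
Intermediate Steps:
$T{\left(M,s \right)} = \frac{M}{2}$
$x{\left(F \right)} = \sqrt{-218 + F}$
$N = 4562$ ($N = 4488 + 74 = 4562$)
$\frac{N + 7634}{x{\left(-51 \right)} + D{\left(T{\left(9,5 - -1 \right)} \right)}} = \frac{4562 + 7634}{\sqrt{-218 - 51} + 83} = \frac{12196}{\sqrt{-269} + 83} = \frac{12196}{i \sqrt{269} + 83} = \frac{12196}{83 + i \sqrt{269}}$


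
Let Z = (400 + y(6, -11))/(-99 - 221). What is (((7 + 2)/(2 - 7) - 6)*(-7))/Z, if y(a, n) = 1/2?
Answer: -11648/267 ≈ -43.625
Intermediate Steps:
y(a, n) = 1/2
Z = -801/640 (Z = (400 + 1/2)/(-99 - 221) = (801/2)/(-320) = (801/2)*(-1/320) = -801/640 ≈ -1.2516)
(((7 + 2)/(2 - 7) - 6)*(-7))/Z = (((7 + 2)/(2 - 7) - 6)*(-7))/(-801/640) = ((9/(-5) - 6)*(-7))*(-640/801) = ((9*(-1/5) - 6)*(-7))*(-640/801) = ((-9/5 - 6)*(-7))*(-640/801) = -39/5*(-7)*(-640/801) = (273/5)*(-640/801) = -11648/267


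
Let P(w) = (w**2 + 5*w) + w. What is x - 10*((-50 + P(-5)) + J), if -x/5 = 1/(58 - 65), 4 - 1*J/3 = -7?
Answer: 1545/7 ≈ 220.71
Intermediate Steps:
J = 33 (J = 12 - 3*(-7) = 12 + 21 = 33)
P(w) = w**2 + 6*w
x = 5/7 (x = -5/(58 - 65) = -5/(-7) = -5*(-1/7) = 5/7 ≈ 0.71429)
x - 10*((-50 + P(-5)) + J) = 5/7 - 10*((-50 - 5*(6 - 5)) + 33) = 5/7 - 10*((-50 - 5*1) + 33) = 5/7 - 10*((-50 - 5) + 33) = 5/7 - 10*(-55 + 33) = 5/7 - 10*(-22) = 5/7 + 220 = 1545/7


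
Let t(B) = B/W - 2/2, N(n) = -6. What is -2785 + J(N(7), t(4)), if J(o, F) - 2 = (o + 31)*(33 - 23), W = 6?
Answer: -2533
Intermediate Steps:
t(B) = -1 + B/6 (t(B) = B/6 - 2/2 = B*(⅙) - 2*½ = B/6 - 1 = -1 + B/6)
J(o, F) = 312 + 10*o (J(o, F) = 2 + (o + 31)*(33 - 23) = 2 + (31 + o)*10 = 2 + (310 + 10*o) = 312 + 10*o)
-2785 + J(N(7), t(4)) = -2785 + (312 + 10*(-6)) = -2785 + (312 - 60) = -2785 + 252 = -2533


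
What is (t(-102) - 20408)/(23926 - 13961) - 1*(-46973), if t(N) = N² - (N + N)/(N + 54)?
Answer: 1872303747/39860 ≈ 46972.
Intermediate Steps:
t(N) = N² - 2*N/(54 + N)
(t(-102) - 20408)/(23926 - 13961) - 1*(-46973) = (-102*(-2 + (-102)² + 54*(-102))/(54 - 102) - 20408)/(23926 - 13961) - 1*(-46973) = (-102*(-2 + 10404 - 5508)/(-48) - 20408)/9965 + 46973 = (-102*(-1/48)*4894 - 20408)*(1/9965) + 46973 = (41599/4 - 20408)*(1/9965) + 46973 = -40033/4*1/9965 + 46973 = -40033/39860 + 46973 = 1872303747/39860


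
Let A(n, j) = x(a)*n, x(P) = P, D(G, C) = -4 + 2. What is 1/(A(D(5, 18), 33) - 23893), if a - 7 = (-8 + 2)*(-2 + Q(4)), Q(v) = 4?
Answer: -1/23883 ≈ -4.1871e-5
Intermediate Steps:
D(G, C) = -2
a = -5 (a = 7 + (-8 + 2)*(-2 + 4) = 7 - 6*2 = 7 - 12 = -5)
A(n, j) = -5*n
1/(A(D(5, 18), 33) - 23893) = 1/(-5*(-2) - 23893) = 1/(10 - 23893) = 1/(-23883) = -1/23883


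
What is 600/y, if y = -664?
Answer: -75/83 ≈ -0.90361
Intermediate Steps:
600/y = 600/(-664) = 600*(-1/664) = -75/83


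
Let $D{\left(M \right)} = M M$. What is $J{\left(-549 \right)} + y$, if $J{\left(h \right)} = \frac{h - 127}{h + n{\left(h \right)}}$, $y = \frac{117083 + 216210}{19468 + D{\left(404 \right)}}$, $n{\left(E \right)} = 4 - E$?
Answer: $- \frac{30540303}{182684} \approx -167.18$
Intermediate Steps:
$D{\left(M \right)} = M^{2}$
$y = \frac{333293}{182684}$ ($y = \frac{117083 + 216210}{19468 + 404^{2}} = \frac{333293}{19468 + 163216} = \frac{333293}{182684} \approx 1.8244$)
$J{\left(h \right)} = - \frac{127}{4} + \frac{h}{4}$ ($J{\left(h \right)} = \frac{h - 127}{h - \left(-4 + h\right)} = \frac{-127 + h}{4} = \left(-127 + h\right) \frac{1}{4} = - \frac{127}{4} + \frac{h}{4}$)
$J{\left(-549 \right)} + y = \left(- \frac{127}{4} + \frac{1}{4} \left(-549\right)\right) + \frac{333293}{182684} = \left(- \frac{127}{4} - \frac{549}{4}\right) + \frac{333293}{182684} = -169 + \frac{333293}{182684} = - \frac{30540303}{182684}$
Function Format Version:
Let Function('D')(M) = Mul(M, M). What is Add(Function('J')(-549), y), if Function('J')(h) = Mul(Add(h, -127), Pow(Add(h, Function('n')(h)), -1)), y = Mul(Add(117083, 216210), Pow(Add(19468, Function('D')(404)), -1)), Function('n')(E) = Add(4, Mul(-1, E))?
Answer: Rational(-30540303, 182684) ≈ -167.18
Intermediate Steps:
Function('D')(M) = Pow(M, 2)
y = Rational(333293, 182684) (y = Mul(Add(117083, 216210), Pow(Add(19468, Pow(404, 2)), -1)) = Mul(333293, Pow(Add(19468, 163216), -1)) = Mul(333293, Pow(182684, -1)) = Mul(333293, Rational(1, 182684)) = Rational(333293, 182684) ≈ 1.8244)
Function('J')(h) = Add(Rational(-127, 4), Mul(Rational(1, 4), h)) (Function('J')(h) = Mul(Add(h, -127), Pow(Add(h, Add(4, Mul(-1, h))), -1)) = Mul(Add(-127, h), Pow(4, -1)) = Mul(Add(-127, h), Rational(1, 4)) = Add(Rational(-127, 4), Mul(Rational(1, 4), h)))
Add(Function('J')(-549), y) = Add(Add(Rational(-127, 4), Mul(Rational(1, 4), -549)), Rational(333293, 182684)) = Add(Add(Rational(-127, 4), Rational(-549, 4)), Rational(333293, 182684)) = Add(-169, Rational(333293, 182684)) = Rational(-30540303, 182684)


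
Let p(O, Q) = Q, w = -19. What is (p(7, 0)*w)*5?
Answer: 0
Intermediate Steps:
(p(7, 0)*w)*5 = (0*(-19))*5 = 0*5 = 0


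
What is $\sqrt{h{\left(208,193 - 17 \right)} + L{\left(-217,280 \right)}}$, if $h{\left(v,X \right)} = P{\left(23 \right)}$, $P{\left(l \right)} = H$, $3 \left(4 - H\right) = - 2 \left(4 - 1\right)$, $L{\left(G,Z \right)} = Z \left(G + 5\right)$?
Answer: $i \sqrt{59354} \approx 243.63 i$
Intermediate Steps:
$L{\left(G,Z \right)} = Z \left(5 + G\right)$
$H = 6$ ($H = 4 - \frac{\left(-2\right) \left(4 - 1\right)}{3} = 4 - \frac{\left(-2\right) 3}{3} = 4 - -2 = 4 + 2 = 6$)
$P{\left(l \right)} = 6$
$h{\left(v,X \right)} = 6$
$\sqrt{h{\left(208,193 - 17 \right)} + L{\left(-217,280 \right)}} = \sqrt{6 + 280 \left(5 - 217\right)} = \sqrt{6 + 280 \left(-212\right)} = \sqrt{6 - 59360} = \sqrt{-59354} = i \sqrt{59354}$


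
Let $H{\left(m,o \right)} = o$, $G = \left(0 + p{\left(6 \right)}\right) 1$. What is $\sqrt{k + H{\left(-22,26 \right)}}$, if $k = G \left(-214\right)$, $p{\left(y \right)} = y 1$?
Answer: $i \sqrt{1258} \approx 35.468 i$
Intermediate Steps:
$p{\left(y \right)} = y$
$G = 6$ ($G = \left(0 + 6\right) 1 = 6 \cdot 1 = 6$)
$k = -1284$ ($k = 6 \left(-214\right) = -1284$)
$\sqrt{k + H{\left(-22,26 \right)}} = \sqrt{-1284 + 26} = \sqrt{-1258} = i \sqrt{1258}$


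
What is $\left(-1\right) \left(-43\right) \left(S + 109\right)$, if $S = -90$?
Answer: $817$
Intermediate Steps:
$\left(-1\right) \left(-43\right) \left(S + 109\right) = \left(-1\right) \left(-43\right) \left(-90 + 109\right) = 43 \cdot 19 = 817$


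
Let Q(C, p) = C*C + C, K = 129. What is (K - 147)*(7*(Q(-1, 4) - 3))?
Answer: 378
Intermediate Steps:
Q(C, p) = C + C² (Q(C, p) = C² + C = C + C²)
(K - 147)*(7*(Q(-1, 4) - 3)) = (129 - 147)*(7*(-(1 - 1) - 3)) = -126*(-1*0 - 3) = -126*(0 - 3) = -126*(-3) = -18*(-21) = 378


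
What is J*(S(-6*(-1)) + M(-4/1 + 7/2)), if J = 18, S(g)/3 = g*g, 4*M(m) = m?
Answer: 7767/4 ≈ 1941.8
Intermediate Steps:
M(m) = m/4
S(g) = 3*g² (S(g) = 3*(g*g) = 3*g²)
J*(S(-6*(-1)) + M(-4/1 + 7/2)) = 18*(3*(-6*(-1))² + (-4/1 + 7/2)/4) = 18*(3*6² + (-4*1 + 7*(½))/4) = 18*(3*36 + (-4 + 7/2)/4) = 18*(108 + (¼)*(-½)) = 18*(108 - ⅛) = 18*(863/8) = 7767/4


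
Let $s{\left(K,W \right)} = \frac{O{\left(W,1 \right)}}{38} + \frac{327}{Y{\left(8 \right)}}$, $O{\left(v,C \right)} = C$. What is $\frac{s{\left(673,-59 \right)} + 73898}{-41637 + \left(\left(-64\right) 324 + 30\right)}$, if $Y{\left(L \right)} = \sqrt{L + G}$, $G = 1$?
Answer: $- \frac{2812267}{2369034} \approx -1.1871$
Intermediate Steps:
$Y{\left(L \right)} = \sqrt{1 + L}$ ($Y{\left(L \right)} = \sqrt{L + 1} = \sqrt{1 + L}$)
$s{\left(K,W \right)} = \frac{4143}{38}$ ($s{\left(K,W \right)} = 1 \cdot \frac{1}{38} + \frac{327}{\sqrt{1 + 8}} = 1 \cdot \frac{1}{38} + \frac{327}{\sqrt{9}} = \frac{1}{38} + \frac{327}{3} = \frac{1}{38} + 327 \cdot \frac{1}{3} = \frac{1}{38} + 109 = \frac{4143}{38}$)
$\frac{s{\left(673,-59 \right)} + 73898}{-41637 + \left(\left(-64\right) 324 + 30\right)} = \frac{\frac{4143}{38} + 73898}{-41637 + \left(\left(-64\right) 324 + 30\right)} = \frac{2812267}{38 \left(-41637 + \left(-20736 + 30\right)\right)} = \frac{2812267}{38 \left(-41637 - 20706\right)} = \frac{2812267}{38 \left(-62343\right)} = \frac{2812267}{38} \left(- \frac{1}{62343}\right) = - \frac{2812267}{2369034}$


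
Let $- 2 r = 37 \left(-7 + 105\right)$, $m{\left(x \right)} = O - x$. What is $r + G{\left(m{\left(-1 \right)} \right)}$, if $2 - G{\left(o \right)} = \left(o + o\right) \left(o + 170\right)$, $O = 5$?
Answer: $-3923$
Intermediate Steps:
$m{\left(x \right)} = 5 - x$
$r = -1813$ ($r = - \frac{37 \left(-7 + 105\right)}{2} = - \frac{37 \cdot 98}{2} = \left(- \frac{1}{2}\right) 3626 = -1813$)
$G{\left(o \right)} = 2 - 2 o \left(170 + o\right)$ ($G{\left(o \right)} = 2 - \left(o + o\right) \left(o + 170\right) = 2 - 2 o \left(170 + o\right)$)
$r + G{\left(m{\left(-1 \right)} \right)} = -1813 - \left(-2 + 2 \left(5 - -1\right)^{2} + 340 \left(5 - -1\right)\right) = -1813 - \left(-2 + 2 \left(5 + 1\right)^{2} + 340 \left(5 + 1\right)\right) = -1813 - \left(2038 + 72\right) = -1813 - 2110 = -3923$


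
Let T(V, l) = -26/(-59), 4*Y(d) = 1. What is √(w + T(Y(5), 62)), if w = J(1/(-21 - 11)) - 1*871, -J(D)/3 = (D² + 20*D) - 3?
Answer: 3*I*√340488115/1888 ≈ 29.32*I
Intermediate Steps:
J(D) = 9 - 60*D - 3*D² (J(D) = -3*((D² + 20*D) - 3) = -3*(-3 + D² + 20*D) = 9 - 60*D - 3*D²)
Y(d) = ¼ (Y(d) = (¼)*1 = ¼)
T(V, l) = 26/59 (T(V, l) = -26*(-1/59) = 26/59)
w = -880771/1024 (w = (9 - 60/(-21 - 11) - 3/(-21 - 11)²) - 1*871 = (9 - 60/(-32) - 3*(1/(-32))²) - 871 = (9 - 60*(-1/32) - 3*(-1/32)²) - 871 = (9 + 15/8 - 3*1/1024) - 871 = (9 + 15/8 - 3/1024) - 871 = 11133/1024 - 871 = -880771/1024 ≈ -860.13)
√(w + T(Y(5), 62)) = √(-880771/1024 + 26/59) = √(-51938865/60416) = 3*I*√340488115/1888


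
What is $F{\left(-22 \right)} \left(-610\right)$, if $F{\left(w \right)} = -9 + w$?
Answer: $18910$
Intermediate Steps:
$F{\left(-22 \right)} \left(-610\right) = \left(-9 - 22\right) \left(-610\right) = \left(-31\right) \left(-610\right) = 18910$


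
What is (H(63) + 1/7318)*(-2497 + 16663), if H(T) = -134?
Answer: -6945667713/3659 ≈ -1.8982e+6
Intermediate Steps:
(H(63) + 1/7318)*(-2497 + 16663) = (-134 + 1/7318)*(-2497 + 16663) = (-134 + 1/7318)*14166 = -980611/7318*14166 = -6945667713/3659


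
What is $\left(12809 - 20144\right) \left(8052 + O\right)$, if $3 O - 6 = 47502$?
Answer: $-175218480$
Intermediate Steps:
$O = 15836$ ($O = 2 + \frac{1}{3} \cdot 47502 = 2 + 15834 = 15836$)
$\left(12809 - 20144\right) \left(8052 + O\right) = \left(12809 - 20144\right) \left(8052 + 15836\right) = \left(-7335\right) 23888 = -175218480$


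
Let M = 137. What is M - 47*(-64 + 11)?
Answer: 2628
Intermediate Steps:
M - 47*(-64 + 11) = 137 - 47*(-64 + 11) = 137 - 47*(-53) = 137 + 2491 = 2628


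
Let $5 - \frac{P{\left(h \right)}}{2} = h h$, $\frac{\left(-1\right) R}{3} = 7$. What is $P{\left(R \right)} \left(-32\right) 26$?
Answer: $725504$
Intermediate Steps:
$R = -21$ ($R = \left(-3\right) 7 = -21$)
$P{\left(h \right)} = 10 - 2 h^{2}$ ($P{\left(h \right)} = 10 - 2 h h = 10 - 2 h^{2}$)
$P{\left(R \right)} \left(-32\right) 26 = \left(10 - 2 \left(-21\right)^{2}\right) \left(-32\right) 26 = \left(10 - 882\right) \left(-32\right) 26 = \left(-872\right) \left(-32\right) 26 = 27904 \cdot 26 = 725504$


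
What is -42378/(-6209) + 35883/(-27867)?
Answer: 45626199/8239343 ≈ 5.5376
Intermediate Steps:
-42378/(-6209) + 35883/(-27867) = -42378*(-1/6209) + 35883*(-1/27867) = 6054/887 - 11961/9289 = 45626199/8239343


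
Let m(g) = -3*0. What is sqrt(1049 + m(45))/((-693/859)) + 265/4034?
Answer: 265/4034 - 859*sqrt(1049)/693 ≈ -40.081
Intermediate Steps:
m(g) = 0
sqrt(1049 + m(45))/((-693/859)) + 265/4034 = sqrt(1049 + 0)/((-693/859)) + 265/4034 = sqrt(1049)/((-693*1/859)) + 265*(1/4034) = sqrt(1049)/(-693/859) + 265/4034 = sqrt(1049)*(-859/693) + 265/4034 = -859*sqrt(1049)/693 + 265/4034 = 265/4034 - 859*sqrt(1049)/693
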